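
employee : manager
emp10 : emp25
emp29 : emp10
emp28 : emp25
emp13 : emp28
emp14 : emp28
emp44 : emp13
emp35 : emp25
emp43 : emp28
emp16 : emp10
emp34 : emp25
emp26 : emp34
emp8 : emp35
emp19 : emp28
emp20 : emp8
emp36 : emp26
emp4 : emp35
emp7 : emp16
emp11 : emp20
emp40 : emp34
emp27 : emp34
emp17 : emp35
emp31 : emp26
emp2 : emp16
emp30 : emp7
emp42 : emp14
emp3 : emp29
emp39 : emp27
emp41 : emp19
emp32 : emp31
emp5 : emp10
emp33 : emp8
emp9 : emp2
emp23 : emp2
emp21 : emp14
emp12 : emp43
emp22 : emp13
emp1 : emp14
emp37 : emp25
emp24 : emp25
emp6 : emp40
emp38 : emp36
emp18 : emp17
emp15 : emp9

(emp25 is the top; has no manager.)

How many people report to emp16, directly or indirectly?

emp16 directly manages emp7, emp2. Under emp7: emp30 (1). Under emp2: emp23, emp9, emp15 (3). So emp16's organization is 2 direct reports plus everyone under them: 2 + 4 = 6.

6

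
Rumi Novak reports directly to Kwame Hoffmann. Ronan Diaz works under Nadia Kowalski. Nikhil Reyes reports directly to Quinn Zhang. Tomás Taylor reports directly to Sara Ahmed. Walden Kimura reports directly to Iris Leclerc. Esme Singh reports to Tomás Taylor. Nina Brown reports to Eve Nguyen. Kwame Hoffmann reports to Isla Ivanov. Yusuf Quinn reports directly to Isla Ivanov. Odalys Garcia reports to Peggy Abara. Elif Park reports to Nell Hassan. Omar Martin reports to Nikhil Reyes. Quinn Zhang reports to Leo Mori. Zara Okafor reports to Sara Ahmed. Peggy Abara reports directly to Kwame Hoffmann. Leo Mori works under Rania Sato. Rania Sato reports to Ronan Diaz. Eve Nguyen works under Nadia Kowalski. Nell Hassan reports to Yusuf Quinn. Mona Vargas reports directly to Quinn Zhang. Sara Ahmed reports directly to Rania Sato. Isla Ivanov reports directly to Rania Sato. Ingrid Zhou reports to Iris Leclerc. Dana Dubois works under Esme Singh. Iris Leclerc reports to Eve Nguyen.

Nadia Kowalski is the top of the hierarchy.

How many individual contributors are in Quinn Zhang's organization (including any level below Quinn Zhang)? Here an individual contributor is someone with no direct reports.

2

The people in Quinn Zhang's organization with no one reporting to them are Omar Martin, Mona Vargas. That is 2.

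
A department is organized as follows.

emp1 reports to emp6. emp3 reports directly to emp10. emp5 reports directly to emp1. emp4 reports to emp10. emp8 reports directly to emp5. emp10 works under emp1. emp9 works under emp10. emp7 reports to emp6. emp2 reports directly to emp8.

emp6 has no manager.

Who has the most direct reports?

Direct-report counts: emp6 has 2; emp1 has 2; emp10 has 3; emp5 has 1; emp8 has 1. The largest is 3, held by emp10.

emp10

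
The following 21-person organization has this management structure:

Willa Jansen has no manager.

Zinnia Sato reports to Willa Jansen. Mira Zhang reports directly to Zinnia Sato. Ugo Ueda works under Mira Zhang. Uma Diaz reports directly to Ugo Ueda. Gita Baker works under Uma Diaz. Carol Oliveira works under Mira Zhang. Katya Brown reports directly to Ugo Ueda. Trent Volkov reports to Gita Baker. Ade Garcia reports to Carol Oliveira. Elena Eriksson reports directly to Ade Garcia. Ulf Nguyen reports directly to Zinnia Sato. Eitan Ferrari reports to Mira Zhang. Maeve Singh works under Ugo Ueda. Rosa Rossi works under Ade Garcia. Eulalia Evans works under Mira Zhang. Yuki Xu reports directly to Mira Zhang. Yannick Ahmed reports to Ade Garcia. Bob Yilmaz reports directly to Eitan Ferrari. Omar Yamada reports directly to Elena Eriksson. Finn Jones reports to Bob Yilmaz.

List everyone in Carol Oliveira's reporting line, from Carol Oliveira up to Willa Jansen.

Carol Oliveira reports to Mira Zhang. Mira Zhang reports to Zinnia Sato. Zinnia Sato reports to Willa Jansen. Willa Jansen is at the top.

Carol Oliveira -> Mira Zhang -> Zinnia Sato -> Willa Jansen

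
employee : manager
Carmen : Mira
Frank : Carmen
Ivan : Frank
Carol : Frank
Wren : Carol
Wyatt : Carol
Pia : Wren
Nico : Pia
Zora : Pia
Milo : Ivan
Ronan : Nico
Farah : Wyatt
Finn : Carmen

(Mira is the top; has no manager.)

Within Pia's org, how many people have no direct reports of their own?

The people in Pia's organization with no one reporting to them are Zora, Ronan. That is 2.

2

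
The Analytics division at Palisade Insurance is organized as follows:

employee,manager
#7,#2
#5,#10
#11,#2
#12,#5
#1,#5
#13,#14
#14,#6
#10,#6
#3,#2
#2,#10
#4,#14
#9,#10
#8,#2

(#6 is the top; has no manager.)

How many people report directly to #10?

3

#10 directly manages #2, #5, #9. That is 3 direct reports.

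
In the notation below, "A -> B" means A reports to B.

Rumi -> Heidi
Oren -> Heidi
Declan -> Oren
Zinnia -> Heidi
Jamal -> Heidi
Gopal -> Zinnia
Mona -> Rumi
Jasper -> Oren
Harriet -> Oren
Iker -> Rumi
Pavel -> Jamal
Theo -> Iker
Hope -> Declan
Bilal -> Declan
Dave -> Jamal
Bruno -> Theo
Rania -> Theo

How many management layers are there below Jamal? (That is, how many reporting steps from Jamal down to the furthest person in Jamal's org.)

The longest chain under Jamal runs Jamal → Dave, which is 1 level below Jamal.

1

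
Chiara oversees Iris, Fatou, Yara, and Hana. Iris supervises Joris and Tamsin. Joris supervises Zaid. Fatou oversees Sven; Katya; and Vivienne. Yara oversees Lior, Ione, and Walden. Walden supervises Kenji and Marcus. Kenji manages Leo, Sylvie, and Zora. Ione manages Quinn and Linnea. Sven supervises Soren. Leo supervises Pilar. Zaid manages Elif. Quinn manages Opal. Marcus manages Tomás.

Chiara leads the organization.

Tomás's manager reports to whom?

Tomás reports to Marcus, and Marcus reports to Walden. So Tomás's skip-level manager is Walden.

Walden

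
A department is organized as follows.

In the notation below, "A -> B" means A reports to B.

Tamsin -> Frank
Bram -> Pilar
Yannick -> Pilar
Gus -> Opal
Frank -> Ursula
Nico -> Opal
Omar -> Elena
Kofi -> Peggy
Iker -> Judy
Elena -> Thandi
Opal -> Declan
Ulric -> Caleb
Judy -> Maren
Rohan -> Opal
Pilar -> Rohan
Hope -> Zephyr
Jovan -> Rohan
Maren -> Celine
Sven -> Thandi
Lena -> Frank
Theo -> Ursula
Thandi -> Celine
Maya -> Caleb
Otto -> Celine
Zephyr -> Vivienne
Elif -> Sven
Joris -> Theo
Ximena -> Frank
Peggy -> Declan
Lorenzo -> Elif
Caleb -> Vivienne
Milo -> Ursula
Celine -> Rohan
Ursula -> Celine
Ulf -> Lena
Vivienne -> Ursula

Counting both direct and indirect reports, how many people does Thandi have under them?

5

Thandi directly manages Elena, Sven. Under Elena: Omar (1). Under Sven: Elif, Lorenzo (2). So Thandi's organization is 2 direct reports plus everyone under them: 2 + 3 = 5.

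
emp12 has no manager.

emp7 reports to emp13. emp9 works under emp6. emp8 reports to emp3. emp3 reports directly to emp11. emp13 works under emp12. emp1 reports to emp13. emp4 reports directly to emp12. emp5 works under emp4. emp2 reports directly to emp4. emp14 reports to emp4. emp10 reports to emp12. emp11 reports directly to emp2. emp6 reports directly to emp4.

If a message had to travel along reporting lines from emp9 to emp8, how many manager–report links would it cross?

6

emp9 is 2 levels below emp4, and emp8 is 4 levels below emp4 (their lowest common manager). The shortest path runs up from emp9 to emp4 and back down to emp8: 2 + 4 = 6 links.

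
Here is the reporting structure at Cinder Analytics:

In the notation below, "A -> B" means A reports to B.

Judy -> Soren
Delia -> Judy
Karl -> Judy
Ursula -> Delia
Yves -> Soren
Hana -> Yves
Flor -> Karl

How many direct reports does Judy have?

Judy directly manages Delia, Karl. That is 2 direct reports.

2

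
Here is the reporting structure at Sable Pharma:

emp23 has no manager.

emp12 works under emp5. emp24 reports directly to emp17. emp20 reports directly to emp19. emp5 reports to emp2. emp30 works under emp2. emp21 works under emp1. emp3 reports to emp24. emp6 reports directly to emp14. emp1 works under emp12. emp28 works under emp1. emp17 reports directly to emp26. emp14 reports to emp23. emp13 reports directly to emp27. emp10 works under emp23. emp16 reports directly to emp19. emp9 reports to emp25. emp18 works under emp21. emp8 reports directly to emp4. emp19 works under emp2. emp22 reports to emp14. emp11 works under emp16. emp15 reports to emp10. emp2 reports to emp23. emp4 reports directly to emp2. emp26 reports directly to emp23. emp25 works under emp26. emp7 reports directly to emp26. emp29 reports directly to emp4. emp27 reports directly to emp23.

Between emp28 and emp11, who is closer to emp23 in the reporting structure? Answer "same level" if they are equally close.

emp28 is 5 levels below emp23; emp11 is 4. emp11 is higher.

emp11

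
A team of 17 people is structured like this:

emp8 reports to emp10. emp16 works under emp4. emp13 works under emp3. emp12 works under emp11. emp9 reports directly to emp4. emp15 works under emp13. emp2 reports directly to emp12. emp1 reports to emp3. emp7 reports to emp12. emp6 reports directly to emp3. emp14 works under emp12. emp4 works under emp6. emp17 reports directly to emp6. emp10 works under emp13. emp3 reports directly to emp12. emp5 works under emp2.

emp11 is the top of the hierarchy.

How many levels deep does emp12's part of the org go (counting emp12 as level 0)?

The longest chain under emp12 runs emp12 → emp3 → emp6 → emp4 → emp9, which is 4 levels below emp12.

4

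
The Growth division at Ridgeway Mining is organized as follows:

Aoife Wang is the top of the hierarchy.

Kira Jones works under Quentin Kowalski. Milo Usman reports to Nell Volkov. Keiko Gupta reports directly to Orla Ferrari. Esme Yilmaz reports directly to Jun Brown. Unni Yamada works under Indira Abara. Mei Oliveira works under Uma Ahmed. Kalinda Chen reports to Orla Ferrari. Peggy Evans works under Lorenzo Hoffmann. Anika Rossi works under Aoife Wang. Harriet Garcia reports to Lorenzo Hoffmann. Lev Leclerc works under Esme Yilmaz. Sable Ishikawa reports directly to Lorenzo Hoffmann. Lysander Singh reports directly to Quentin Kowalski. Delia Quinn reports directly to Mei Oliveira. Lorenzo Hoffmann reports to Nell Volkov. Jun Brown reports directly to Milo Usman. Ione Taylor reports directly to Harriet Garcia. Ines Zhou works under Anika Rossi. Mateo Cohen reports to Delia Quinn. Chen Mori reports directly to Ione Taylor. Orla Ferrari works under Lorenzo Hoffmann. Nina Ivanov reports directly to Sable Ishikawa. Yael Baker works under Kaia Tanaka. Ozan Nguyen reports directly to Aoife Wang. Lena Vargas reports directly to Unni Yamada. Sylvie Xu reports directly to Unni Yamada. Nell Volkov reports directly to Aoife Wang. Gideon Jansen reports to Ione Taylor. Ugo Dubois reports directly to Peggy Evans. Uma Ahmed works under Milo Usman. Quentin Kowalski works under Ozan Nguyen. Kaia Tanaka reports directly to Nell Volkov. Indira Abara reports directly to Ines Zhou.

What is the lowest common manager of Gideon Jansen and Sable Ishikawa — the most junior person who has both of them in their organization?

Lorenzo Hoffmann

Gideon Jansen's chain of managers is Ione Taylor, Harriet Garcia, Lorenzo Hoffmann, Nell Volkov, Aoife Wang. Sable Ishikawa's chain of managers is Lorenzo Hoffmann, Nell Volkov, Aoife Wang. The first manager that appears in both chains is Lorenzo Hoffmann.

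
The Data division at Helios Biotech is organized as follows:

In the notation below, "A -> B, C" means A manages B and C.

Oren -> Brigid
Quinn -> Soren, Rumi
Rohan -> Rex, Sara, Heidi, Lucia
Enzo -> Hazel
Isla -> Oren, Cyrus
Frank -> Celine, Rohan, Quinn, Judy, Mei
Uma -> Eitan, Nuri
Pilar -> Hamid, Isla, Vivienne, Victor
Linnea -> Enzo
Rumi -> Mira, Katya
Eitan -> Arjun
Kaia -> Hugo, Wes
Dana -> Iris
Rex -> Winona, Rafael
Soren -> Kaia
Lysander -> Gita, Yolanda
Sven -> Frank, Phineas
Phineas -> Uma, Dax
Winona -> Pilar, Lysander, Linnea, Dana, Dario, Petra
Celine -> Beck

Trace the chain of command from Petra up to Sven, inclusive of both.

Petra -> Winona -> Rex -> Rohan -> Frank -> Sven

Petra reports to Winona. Winona reports to Rex. Rex reports to Rohan. Rohan reports to Frank. Frank reports to Sven. Sven is at the top.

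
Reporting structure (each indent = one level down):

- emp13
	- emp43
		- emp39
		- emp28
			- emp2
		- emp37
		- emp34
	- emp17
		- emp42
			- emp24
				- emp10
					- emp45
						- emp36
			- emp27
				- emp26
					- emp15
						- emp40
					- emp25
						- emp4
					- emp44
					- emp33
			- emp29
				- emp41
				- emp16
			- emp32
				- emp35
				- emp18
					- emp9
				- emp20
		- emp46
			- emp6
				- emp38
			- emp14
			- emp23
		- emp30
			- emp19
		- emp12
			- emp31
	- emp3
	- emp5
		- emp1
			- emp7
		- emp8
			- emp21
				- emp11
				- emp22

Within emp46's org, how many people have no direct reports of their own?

3

The people in emp46's organization with no one reporting to them are emp23, emp14, emp38. That is 3.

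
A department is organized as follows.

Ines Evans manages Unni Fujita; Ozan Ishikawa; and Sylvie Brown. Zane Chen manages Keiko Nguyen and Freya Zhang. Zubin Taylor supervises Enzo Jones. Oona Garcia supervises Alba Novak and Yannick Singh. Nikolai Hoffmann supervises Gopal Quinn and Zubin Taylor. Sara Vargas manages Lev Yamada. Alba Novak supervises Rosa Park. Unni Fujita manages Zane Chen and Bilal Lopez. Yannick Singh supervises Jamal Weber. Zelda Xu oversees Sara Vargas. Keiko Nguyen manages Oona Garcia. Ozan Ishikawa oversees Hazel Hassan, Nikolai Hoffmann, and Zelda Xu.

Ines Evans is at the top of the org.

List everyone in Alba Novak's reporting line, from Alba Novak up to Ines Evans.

Alba Novak -> Oona Garcia -> Keiko Nguyen -> Zane Chen -> Unni Fujita -> Ines Evans

Alba Novak reports to Oona Garcia. Oona Garcia reports to Keiko Nguyen. Keiko Nguyen reports to Zane Chen. Zane Chen reports to Unni Fujita. Unni Fujita reports to Ines Evans. Ines Evans is at the top.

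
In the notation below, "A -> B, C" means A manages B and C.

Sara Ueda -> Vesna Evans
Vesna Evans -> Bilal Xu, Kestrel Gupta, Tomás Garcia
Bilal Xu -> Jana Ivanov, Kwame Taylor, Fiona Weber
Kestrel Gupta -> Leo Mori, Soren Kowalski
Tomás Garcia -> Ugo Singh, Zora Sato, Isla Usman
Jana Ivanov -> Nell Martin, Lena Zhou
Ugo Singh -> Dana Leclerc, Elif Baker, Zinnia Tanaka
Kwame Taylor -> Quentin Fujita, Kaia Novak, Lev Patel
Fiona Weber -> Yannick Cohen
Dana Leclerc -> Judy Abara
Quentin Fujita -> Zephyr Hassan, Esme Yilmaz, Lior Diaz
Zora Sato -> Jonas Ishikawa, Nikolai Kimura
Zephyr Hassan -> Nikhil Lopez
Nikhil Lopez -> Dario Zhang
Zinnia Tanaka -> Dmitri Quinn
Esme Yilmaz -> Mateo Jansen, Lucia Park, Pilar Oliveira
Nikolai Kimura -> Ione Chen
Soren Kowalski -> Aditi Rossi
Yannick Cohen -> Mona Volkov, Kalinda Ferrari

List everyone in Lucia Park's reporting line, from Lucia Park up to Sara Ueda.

Lucia Park -> Esme Yilmaz -> Quentin Fujita -> Kwame Taylor -> Bilal Xu -> Vesna Evans -> Sara Ueda

Lucia Park reports to Esme Yilmaz. Esme Yilmaz reports to Quentin Fujita. Quentin Fujita reports to Kwame Taylor. Kwame Taylor reports to Bilal Xu. Bilal Xu reports to Vesna Evans. Vesna Evans reports to Sara Ueda. Sara Ueda is at the top.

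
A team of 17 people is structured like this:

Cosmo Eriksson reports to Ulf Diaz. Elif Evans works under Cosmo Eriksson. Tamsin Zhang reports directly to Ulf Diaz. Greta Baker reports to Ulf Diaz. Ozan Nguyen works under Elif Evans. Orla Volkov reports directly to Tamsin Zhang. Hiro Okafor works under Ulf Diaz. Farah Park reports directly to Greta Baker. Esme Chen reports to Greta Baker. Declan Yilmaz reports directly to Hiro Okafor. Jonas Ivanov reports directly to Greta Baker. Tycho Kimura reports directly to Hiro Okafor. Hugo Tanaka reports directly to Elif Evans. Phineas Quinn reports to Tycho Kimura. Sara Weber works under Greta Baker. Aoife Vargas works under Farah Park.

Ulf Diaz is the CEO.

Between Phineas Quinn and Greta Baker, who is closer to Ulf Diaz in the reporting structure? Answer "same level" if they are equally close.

Phineas Quinn is 3 levels below Ulf Diaz; Greta Baker is 1. Greta Baker is higher.

Greta Baker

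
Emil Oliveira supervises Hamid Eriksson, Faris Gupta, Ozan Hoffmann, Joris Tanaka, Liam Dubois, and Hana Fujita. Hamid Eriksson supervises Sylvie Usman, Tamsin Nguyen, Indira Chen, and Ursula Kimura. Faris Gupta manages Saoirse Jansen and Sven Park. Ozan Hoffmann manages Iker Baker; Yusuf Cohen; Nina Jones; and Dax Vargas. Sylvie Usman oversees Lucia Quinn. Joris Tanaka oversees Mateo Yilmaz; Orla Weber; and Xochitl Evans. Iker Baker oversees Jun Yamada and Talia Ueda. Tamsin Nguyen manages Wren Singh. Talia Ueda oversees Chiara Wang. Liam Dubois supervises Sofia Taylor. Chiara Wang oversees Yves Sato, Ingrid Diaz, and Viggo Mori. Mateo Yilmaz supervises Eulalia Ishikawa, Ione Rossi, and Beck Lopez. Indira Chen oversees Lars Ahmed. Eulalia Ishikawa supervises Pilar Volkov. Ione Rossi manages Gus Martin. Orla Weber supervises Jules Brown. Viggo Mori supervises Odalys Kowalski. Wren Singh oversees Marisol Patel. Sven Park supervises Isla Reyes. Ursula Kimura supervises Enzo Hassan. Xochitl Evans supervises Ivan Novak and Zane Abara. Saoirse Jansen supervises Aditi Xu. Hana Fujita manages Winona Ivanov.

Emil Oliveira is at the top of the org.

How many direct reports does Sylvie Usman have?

Sylvie Usman directly manages Lucia Quinn. That is 1 direct report.

1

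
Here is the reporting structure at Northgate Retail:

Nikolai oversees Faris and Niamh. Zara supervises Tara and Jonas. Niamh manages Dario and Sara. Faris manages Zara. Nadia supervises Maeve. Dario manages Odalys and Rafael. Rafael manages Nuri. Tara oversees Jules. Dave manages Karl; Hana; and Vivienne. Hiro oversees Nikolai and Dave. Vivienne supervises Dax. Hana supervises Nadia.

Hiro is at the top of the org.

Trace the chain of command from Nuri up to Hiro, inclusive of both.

Nuri reports to Rafael. Rafael reports to Dario. Dario reports to Niamh. Niamh reports to Nikolai. Nikolai reports to Hiro. Hiro is at the top.

Nuri -> Rafael -> Dario -> Niamh -> Nikolai -> Hiro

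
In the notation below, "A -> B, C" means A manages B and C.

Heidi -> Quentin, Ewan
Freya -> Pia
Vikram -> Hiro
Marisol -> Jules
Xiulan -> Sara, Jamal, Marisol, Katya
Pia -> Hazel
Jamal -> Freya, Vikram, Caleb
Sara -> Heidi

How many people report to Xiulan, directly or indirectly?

Xiulan directly manages Sara, Jamal, Marisol, Katya. Under Sara: Heidi, Ewan, Quentin (3). Under Jamal: Caleb, Vikram, Hiro, Freya, Pia, Hazel (6). Under Marisol: Jules (1). Katya has no reports. So Xiulan's organization is 4 direct reports plus everyone under them: 4 + 7 + 2 + 1 = 14.

14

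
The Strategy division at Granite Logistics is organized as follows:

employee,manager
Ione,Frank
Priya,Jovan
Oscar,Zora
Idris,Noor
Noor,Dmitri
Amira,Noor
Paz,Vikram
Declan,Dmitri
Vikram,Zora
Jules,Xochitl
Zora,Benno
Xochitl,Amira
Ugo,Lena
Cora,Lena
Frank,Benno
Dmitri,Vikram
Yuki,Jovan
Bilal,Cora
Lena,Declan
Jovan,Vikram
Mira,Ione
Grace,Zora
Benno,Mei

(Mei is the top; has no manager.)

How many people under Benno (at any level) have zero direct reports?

The people in Benno's organization with no one reporting to them are Grace, Oscar, Paz, Priya, Yuki, Ugo, Bilal, Idris, Jules, Mira. That is 10.

10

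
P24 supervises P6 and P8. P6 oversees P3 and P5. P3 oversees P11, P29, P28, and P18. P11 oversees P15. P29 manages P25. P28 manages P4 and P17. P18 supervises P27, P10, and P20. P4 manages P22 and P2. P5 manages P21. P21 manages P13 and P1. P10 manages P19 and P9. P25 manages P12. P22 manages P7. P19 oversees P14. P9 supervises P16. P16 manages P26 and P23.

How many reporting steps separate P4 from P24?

Chain from P4 up to P24: P4 → P28 → P3 → P6 → P24. That is 4 steps up, so P4 is 4 levels below P24.

4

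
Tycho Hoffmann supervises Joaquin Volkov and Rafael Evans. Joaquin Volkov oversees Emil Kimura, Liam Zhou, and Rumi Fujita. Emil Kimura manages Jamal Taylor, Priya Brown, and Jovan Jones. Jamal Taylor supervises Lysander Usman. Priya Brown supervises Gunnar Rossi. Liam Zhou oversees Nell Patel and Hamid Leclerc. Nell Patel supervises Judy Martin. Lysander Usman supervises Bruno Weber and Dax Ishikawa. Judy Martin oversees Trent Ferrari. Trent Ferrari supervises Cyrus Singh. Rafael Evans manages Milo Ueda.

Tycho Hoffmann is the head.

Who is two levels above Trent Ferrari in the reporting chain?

Trent Ferrari reports to Judy Martin, and Judy Martin reports to Nell Patel. So Trent Ferrari's skip-level manager is Nell Patel.

Nell Patel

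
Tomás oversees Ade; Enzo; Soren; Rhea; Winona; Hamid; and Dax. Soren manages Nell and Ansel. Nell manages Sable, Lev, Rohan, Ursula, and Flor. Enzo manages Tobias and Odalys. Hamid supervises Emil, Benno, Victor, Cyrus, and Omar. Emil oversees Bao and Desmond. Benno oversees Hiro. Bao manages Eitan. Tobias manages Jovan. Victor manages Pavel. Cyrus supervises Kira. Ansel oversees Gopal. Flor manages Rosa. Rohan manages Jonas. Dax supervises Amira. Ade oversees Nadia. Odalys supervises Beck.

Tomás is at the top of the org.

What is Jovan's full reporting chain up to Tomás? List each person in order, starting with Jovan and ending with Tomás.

Jovan -> Tobias -> Enzo -> Tomás

Jovan reports to Tobias. Tobias reports to Enzo. Enzo reports to Tomás. Tomás is at the top.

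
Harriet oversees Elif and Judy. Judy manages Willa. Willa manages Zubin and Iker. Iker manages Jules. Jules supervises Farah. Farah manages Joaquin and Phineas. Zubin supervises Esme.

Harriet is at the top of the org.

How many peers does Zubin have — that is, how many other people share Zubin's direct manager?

Zubin reports to Willa. Willa's other direct reports are Iker — 1 peer.

1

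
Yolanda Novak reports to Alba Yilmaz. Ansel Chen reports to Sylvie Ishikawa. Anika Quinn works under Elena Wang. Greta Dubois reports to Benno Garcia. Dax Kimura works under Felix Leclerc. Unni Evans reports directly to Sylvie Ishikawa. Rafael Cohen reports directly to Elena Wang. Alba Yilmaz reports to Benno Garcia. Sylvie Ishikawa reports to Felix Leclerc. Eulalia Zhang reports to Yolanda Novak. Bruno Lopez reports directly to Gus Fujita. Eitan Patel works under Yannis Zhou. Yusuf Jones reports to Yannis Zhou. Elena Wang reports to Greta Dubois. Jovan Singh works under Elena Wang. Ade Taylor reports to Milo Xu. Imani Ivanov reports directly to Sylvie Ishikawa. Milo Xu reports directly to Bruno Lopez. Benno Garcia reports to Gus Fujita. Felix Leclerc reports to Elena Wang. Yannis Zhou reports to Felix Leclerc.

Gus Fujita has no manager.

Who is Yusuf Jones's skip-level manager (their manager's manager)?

Felix Leclerc

Yusuf Jones reports to Yannis Zhou, and Yannis Zhou reports to Felix Leclerc. So Yusuf Jones's skip-level manager is Felix Leclerc.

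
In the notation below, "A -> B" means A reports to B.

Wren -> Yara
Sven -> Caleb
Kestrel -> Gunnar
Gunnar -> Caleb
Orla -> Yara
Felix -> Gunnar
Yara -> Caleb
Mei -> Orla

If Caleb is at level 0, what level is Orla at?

Chain from Orla up to Caleb: Orla → Yara → Caleb. That is 2 steps up, so Orla is 2 levels below Caleb.

2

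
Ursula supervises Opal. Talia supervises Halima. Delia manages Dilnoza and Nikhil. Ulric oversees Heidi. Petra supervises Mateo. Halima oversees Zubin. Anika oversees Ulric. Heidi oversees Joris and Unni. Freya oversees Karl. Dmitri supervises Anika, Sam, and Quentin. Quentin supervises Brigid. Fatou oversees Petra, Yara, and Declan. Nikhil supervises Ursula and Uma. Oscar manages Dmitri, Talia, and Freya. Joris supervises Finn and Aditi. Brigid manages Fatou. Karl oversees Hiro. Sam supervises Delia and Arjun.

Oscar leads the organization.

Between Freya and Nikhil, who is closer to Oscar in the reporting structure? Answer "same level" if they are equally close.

Freya is 1 level below Oscar; Nikhil is 4. Freya is higher.

Freya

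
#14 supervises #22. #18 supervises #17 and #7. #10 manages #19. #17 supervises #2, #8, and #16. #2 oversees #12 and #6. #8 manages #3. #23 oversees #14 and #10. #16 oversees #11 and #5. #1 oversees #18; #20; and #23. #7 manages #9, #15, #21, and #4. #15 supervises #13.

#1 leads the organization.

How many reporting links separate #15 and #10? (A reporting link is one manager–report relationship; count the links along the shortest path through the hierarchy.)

#15 is 3 levels below #1, and #10 is 2 levels below #1 (their lowest common manager). The shortest path runs up from #15 to #1 and back down to #10: 3 + 2 = 5 links.

5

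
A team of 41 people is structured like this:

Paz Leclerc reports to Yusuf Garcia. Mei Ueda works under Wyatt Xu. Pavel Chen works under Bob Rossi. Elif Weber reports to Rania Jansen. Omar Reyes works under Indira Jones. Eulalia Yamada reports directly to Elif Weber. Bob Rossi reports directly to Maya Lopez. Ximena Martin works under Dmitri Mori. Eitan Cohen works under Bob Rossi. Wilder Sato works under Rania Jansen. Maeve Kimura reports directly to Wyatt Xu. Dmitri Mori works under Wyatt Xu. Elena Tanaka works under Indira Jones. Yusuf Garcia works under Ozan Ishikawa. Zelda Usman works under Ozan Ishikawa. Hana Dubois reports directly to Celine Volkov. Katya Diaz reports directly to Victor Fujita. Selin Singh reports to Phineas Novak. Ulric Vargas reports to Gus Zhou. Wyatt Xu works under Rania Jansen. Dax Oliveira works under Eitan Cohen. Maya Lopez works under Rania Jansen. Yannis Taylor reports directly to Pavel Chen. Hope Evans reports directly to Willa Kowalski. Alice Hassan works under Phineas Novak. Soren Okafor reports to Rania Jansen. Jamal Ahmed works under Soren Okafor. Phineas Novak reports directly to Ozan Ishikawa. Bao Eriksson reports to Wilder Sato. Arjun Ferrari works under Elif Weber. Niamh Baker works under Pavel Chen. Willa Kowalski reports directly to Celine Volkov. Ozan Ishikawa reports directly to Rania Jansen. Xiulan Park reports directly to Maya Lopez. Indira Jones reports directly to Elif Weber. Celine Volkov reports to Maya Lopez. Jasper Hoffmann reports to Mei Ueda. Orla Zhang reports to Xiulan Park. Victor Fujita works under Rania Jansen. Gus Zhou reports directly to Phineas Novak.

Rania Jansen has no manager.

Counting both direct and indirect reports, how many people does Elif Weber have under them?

Elif Weber directly manages Arjun Ferrari, Eulalia Yamada, Indira Jones. Arjun Ferrari has no reports. Eulalia Yamada has no reports. Under Indira Jones: Elena Tanaka, Omar Reyes (2). So Elif Weber's organization is 3 direct reports plus everyone under them: 1 + 1 + 3 = 5.

5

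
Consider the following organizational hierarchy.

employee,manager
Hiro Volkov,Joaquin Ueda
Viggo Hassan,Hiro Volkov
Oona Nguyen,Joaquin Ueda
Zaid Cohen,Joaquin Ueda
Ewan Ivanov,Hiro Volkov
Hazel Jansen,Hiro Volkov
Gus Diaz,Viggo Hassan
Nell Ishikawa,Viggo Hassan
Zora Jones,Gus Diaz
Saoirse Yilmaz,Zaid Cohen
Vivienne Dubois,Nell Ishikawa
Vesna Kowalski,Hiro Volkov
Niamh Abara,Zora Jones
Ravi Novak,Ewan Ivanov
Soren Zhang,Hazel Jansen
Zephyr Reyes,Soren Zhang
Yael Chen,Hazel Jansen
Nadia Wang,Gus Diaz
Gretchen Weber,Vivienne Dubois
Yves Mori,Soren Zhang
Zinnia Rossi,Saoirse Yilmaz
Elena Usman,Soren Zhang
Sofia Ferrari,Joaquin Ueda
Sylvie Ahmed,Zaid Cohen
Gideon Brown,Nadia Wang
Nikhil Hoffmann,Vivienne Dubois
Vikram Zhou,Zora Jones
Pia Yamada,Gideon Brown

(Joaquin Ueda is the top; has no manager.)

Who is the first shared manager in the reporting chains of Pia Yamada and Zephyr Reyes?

Pia Yamada's chain of managers is Gideon Brown, Nadia Wang, Gus Diaz, Viggo Hassan, Hiro Volkov, Joaquin Ueda. Zephyr Reyes's chain of managers is Soren Zhang, Hazel Jansen, Hiro Volkov, Joaquin Ueda. The first manager that appears in both chains is Hiro Volkov.

Hiro Volkov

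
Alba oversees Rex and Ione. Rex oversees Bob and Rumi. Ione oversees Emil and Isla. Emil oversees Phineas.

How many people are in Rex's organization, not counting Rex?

2

Rex directly manages Bob, Rumi. Bob has no reports. Rumi has no reports. So Rex's organization is 2 direct reports plus everyone under them: 1 + 1 = 2.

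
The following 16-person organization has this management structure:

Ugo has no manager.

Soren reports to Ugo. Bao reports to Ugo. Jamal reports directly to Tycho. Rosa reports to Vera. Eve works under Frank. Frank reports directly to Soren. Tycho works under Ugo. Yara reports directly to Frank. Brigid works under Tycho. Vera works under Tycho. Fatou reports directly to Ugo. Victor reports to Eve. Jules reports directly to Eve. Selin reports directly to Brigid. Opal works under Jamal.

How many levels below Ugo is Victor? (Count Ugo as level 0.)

4

Chain from Victor up to Ugo: Victor → Eve → Frank → Soren → Ugo. That is 4 steps up, so Victor is 4 levels below Ugo.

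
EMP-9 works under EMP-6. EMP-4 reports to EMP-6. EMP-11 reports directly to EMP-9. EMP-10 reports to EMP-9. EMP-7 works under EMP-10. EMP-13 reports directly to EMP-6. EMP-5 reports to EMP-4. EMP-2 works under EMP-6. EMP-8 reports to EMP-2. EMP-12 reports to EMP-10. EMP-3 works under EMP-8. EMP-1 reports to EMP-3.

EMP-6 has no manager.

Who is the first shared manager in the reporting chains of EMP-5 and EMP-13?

EMP-5's chain of managers is EMP-4, EMP-6. EMP-13's chain of managers is EMP-6. The first manager that appears in both chains is EMP-6.

EMP-6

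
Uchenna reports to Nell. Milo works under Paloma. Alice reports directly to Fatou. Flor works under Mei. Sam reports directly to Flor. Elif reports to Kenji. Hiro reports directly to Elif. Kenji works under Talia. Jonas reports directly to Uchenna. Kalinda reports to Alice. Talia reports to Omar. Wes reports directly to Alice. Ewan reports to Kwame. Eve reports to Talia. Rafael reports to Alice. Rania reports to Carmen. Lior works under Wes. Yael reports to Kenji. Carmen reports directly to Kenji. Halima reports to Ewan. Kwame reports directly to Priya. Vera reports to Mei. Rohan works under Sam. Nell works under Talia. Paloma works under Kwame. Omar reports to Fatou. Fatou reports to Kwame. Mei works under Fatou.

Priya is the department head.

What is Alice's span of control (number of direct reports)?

3

Alice directly manages Wes, Kalinda, Rafael. That is 3 direct reports.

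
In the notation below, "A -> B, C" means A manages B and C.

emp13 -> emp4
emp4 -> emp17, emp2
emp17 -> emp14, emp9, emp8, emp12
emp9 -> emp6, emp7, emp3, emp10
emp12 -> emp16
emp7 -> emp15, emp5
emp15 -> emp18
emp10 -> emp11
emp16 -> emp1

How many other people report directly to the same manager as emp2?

1

emp2 reports to emp4. emp4's other direct reports are emp17 — 1 peer.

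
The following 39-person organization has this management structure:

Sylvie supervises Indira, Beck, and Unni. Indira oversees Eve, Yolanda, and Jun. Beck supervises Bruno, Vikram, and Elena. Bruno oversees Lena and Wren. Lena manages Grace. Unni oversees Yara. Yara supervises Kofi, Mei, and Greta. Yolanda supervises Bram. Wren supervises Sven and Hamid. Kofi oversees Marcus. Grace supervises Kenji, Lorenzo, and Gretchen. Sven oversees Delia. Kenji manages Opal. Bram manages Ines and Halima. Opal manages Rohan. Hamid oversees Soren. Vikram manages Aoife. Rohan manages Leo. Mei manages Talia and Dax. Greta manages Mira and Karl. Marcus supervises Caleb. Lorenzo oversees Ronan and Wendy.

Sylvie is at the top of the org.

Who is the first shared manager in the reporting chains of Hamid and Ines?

Sylvie

Hamid's chain of managers is Wren, Bruno, Beck, Sylvie. Ines's chain of managers is Bram, Yolanda, Indira, Sylvie. The first manager that appears in both chains is Sylvie.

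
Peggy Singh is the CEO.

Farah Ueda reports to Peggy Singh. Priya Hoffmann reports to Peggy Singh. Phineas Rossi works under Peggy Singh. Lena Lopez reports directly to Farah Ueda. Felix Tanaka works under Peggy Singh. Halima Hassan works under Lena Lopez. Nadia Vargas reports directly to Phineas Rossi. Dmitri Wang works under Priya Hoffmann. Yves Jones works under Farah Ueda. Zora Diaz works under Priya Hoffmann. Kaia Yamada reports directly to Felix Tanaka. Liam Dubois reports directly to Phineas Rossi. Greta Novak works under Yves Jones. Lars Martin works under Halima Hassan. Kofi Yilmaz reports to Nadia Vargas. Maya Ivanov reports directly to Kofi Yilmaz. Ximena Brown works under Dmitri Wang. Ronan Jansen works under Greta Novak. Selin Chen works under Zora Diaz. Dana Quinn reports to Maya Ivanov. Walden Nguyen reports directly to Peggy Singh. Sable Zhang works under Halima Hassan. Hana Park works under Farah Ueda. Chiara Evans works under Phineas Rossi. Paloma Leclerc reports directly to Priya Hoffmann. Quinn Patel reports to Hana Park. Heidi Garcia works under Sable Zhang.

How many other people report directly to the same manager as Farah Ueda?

Farah Ueda reports to Peggy Singh. Peggy Singh's other direct reports are Priya Hoffmann, Phineas Rossi, Felix Tanaka, Walden Nguyen — 4 peers.

4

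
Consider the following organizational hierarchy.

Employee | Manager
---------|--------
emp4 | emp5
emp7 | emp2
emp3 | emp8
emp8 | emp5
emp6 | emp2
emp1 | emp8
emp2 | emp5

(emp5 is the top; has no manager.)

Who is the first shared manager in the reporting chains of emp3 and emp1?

emp8

emp3's chain of managers is emp8, emp5. emp1's chain of managers is emp8, emp5. The first manager that appears in both chains is emp8.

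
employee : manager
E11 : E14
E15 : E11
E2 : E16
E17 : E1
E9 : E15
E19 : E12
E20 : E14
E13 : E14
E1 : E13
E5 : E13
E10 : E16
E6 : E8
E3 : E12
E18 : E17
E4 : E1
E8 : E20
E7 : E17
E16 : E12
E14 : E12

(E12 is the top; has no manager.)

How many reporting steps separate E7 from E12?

5

Chain from E7 up to E12: E7 → E17 → E1 → E13 → E14 → E12. That is 5 steps up, so E7 is 5 levels below E12.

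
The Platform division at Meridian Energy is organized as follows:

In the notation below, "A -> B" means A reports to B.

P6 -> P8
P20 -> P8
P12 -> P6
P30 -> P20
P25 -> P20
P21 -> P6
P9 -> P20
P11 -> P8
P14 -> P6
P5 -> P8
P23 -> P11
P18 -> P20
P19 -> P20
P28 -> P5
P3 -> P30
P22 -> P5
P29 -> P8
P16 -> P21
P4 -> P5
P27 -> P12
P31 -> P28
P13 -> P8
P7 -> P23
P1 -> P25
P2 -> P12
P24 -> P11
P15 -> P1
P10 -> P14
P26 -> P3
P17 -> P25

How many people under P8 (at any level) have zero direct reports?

The people in P8's organization with no one reporting to them are P13, P29, P4, P22, P31, P24, P7, P19, P18, P9, P17, P15, P26, P10, P16, P2, P27. That is 17.

17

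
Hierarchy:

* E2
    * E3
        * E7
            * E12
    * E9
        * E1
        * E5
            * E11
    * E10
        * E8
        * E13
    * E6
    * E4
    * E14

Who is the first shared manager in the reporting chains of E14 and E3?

E14's chain of managers is E2. E3's chain of managers is E2. The first manager that appears in both chains is E2.

E2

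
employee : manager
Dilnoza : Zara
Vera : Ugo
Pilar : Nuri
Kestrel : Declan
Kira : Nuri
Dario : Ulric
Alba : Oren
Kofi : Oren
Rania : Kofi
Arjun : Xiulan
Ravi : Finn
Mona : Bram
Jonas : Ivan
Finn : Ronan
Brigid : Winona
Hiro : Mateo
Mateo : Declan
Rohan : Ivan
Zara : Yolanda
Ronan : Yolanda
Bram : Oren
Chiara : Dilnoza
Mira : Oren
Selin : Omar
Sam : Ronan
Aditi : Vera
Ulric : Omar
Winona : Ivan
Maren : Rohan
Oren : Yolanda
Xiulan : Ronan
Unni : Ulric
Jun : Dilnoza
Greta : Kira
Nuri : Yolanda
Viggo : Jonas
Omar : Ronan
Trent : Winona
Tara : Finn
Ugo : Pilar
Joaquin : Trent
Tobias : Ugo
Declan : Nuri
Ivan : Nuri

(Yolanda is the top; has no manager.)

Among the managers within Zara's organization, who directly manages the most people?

Direct-report counts within Zara's organization: Zara has 1; Dilnoza has 2. The largest is 2, held by Dilnoza.

Dilnoza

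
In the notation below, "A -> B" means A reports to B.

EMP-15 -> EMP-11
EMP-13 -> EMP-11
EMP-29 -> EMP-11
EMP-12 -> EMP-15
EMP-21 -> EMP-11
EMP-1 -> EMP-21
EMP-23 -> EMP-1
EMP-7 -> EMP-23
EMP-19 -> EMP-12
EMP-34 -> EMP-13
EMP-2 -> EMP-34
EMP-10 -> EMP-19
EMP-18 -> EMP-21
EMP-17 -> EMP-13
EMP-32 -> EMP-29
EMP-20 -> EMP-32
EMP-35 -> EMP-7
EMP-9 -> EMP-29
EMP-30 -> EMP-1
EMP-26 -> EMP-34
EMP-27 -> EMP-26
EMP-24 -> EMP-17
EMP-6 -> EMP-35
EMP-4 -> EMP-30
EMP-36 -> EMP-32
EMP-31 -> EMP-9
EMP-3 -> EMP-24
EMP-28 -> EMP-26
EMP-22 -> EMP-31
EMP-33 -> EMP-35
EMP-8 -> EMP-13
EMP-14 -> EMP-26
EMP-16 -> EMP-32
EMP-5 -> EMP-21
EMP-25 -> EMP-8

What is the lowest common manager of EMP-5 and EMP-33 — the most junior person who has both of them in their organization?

EMP-5's chain of managers is EMP-21, EMP-11. EMP-33's chain of managers is EMP-35, EMP-7, EMP-23, EMP-1, EMP-21, EMP-11. The first manager that appears in both chains is EMP-21.

EMP-21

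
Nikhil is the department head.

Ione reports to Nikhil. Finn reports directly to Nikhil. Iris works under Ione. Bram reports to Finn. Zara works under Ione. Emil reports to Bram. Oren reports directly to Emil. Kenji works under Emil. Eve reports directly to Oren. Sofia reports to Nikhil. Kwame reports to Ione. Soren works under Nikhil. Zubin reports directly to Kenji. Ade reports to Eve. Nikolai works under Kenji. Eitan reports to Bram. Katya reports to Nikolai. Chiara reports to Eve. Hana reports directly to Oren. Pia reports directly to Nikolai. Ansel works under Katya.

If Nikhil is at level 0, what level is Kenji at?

Chain from Kenji up to Nikhil: Kenji → Emil → Bram → Finn → Nikhil. That is 4 steps up, so Kenji is 4 levels below Nikhil.

4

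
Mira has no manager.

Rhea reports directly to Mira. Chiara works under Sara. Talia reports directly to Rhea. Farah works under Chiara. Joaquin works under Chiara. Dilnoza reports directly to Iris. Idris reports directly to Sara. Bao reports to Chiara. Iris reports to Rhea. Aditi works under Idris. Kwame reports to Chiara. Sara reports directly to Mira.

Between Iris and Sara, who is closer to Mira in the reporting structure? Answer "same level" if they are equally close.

Sara

Iris is 2 levels below Mira; Sara is 1. Sara is higher.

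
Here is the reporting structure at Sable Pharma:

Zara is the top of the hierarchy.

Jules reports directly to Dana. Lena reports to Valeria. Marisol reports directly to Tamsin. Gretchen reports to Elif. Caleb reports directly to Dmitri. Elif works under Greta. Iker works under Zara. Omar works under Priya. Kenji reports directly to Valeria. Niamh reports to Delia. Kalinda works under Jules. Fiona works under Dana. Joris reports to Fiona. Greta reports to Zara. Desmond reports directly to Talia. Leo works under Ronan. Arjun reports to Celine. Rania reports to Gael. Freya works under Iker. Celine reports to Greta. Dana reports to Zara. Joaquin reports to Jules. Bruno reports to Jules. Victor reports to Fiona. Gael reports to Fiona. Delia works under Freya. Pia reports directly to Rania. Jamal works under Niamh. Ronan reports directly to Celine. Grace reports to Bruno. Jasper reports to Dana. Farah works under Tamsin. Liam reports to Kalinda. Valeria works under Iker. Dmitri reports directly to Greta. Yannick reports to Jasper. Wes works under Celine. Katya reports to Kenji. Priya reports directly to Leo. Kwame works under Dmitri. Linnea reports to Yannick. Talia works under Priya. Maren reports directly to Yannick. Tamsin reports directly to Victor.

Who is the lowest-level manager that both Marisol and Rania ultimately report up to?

Marisol's chain of managers is Tamsin, Victor, Fiona, Dana, Zara. Rania's chain of managers is Gael, Fiona, Dana, Zara. The first manager that appears in both chains is Fiona.

Fiona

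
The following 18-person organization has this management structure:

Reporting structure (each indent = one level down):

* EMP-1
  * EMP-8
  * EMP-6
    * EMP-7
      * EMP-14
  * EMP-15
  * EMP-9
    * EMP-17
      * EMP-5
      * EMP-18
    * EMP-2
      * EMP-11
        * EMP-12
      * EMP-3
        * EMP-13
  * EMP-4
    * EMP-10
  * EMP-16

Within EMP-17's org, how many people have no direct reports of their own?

2

The people in EMP-17's organization with no one reporting to them are EMP-18, EMP-5. That is 2.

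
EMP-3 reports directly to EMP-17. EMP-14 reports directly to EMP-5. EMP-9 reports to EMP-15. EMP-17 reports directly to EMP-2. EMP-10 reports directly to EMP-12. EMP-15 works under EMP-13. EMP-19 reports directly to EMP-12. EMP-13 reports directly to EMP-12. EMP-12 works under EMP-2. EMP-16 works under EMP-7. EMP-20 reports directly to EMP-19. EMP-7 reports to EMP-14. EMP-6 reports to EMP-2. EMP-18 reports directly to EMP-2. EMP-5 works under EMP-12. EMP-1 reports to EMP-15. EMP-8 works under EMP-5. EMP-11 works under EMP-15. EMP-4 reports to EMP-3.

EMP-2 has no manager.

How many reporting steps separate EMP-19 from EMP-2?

Chain from EMP-19 up to EMP-2: EMP-19 → EMP-12 → EMP-2. That is 2 steps up, so EMP-19 is 2 levels below EMP-2.

2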